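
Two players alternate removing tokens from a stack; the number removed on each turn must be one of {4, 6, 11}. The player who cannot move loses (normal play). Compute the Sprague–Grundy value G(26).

2

G(0) = 0
G(1) = mex{} = 0
G(2) = mex{} = 0
G(3) = mex{} = 0
G(4) = mex{0} = 1
G(5) = mex{0} = 1
G(6) = mex{0,0} = 1
G(7) = mex{0,0} = 1
G(8) = mex{1,0} = 2
G(9) = mex{1,0} = 2
G(10) = mex{1,1} = 0
G(11) = mex{1,1,0} = 2
G(12) = mex{2,1,0} = 3
G(13) = mex{2,1,0} = 3
G(14) = mex{0,2,0} = 1
G(15) = mex{2,2,1} = 0
G(16) = mex{3,0,1} = 2
G(17) = mex{3,2,1} = 0
G(18) = mex{1,3,1} = 0
G(19) = mex{0,3,2} = 1
G(20) = mex{2,1,2} = 0
G(21) = mex{0,0,0} = 1
G(22) = mex{0,2,2} = 1
G(23) = mex{1,0,3} = 2
G(24) = mex{0,0,3} = 1
G(25) = mex{1,1,1} = 0
G(26) = mex{1,0,0} = 2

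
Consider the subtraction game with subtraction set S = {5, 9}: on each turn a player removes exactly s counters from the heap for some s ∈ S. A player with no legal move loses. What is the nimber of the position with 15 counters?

G(0) = 0
G(1) = mex{} = 0
G(2) = mex{} = 0
G(3) = mex{} = 0
G(4) = mex{} = 0
G(5) = mex{0} = 1
G(6) = mex{0} = 1
G(7) = mex{0} = 1
G(8) = mex{0} = 1
G(9) = mex{0,0} = 1
G(10) = mex{1,0} = 2
G(11) = mex{1,0} = 2
G(12) = mex{1,0} = 2
G(13) = mex{1,0} = 2
G(14) = mex{1,1} = 0
G(15) = mex{2,1} = 0

0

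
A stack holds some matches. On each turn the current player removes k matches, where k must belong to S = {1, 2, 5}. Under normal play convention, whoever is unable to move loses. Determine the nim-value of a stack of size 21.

0

G(0) = 0
G(1) = mex{0} = 1
G(2) = mex{1,0} = 2
G(3) = mex{2,1} = 0
G(4) = mex{0,2} = 1
G(5) = mex{1,0,0} = 2
G(6) = mex{2,1,1} = 0
G(7) = mex{0,2,2} = 1
G(8) = mex{1,0,0} = 2
G(9) = mex{2,1,1} = 0
G(10) = mex{0,2,2} = 1
G(11) = mex{1,0,0} = 2
G(12) = mex{2,1,1} = 0
G(13) = mex{0,2,2} = 1
G(14) = mex{1,0,0} = 2
G(15) = mex{2,1,1} = 0
G(16) = mex{0,2,2} = 1
G(17) = mex{1,0,0} = 2
G(18) = mex{2,1,1} = 0
G(19) = mex{0,2,2} = 1
G(20) = mex{1,0,0} = 2
G(21) = mex{2,1,1} = 0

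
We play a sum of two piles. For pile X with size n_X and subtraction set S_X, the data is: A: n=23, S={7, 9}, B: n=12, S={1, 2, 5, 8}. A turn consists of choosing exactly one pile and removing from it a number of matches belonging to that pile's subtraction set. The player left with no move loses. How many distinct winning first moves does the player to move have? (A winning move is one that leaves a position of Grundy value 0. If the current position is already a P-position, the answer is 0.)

4

Pile A, S = {7, 9}:
G(0) = 0
G(1) = mex{} = 0
G(2) = mex{} = 0
G(3) = mex{} = 0
G(4) = mex{} = 0
G(5) = mex{} = 0
G(6) = mex{} = 0
G(7) = mex{0} = 1
G(8) = mex{0} = 1
G(9) = mex{0,0} = 1
G(10) = mex{0,0} = 1
G(11) = mex{0,0} = 1
G(12) = mex{0,0} = 1
G(13) = mex{0,0} = 1
G(14) = mex{1,0} = 2
G(15) = mex{1,0} = 2
G(16) = mex{1,1} = 0
G(17) = mex{1,1} = 0
G(18) = mex{1,1} = 0
G(19) = mex{1,1} = 0
G(20) = mex{1,1} = 0
G(21) = mex{2,1} = 0
G(22) = mex{2,1} = 0
G(23) = mex{0,2} = 1
G_A(23) = 1.
Pile B, S = {1, 2, 5, 8}:
n :  0  1  2  3  4  5  6  7  8  9 10 11 12
G :  0  1  2  0  1  2  0  1  2  0  1  2  0
G_B(12) = 0.
Combined Grundy value = 1 ⊕ 0 = 1.
A winning move leaves total XOR = 0, i.e. changes one component's Grundy value g to g ⊕ X where X is the current total.
Pile A: need g' = 1⊕1 = 0. Options: 23−7→G=0, 23−9→G=2. Hits: 1.
Pile B: need g' = 0⊕1 = 1. Options: 12−1→G=2, 12−2→G=1, 12−5→G=1, 12−8→G=1. Hits: 3.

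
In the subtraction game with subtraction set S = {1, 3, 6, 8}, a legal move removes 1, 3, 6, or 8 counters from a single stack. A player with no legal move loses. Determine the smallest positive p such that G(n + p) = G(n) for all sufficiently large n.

9

G(0) = 0
G(1) = mex{0} = 1
G(2) = mex{1} = 0
G(3) = mex{0,0} = 1
G(4) = mex{1,1} = 0
G(5) = mex{0,0} = 1
G(6) = mex{1,1,0} = 2
G(7) = mex{2,0,1} = 3
G(8) = mex{3,1,0,0} = 2
G(9) = mex{2,2,1,1} = 0
G(10) = mex{0,3,0,0} = 1
G(11) = mex{1,2,1,1} = 0
G(12) = mex{0,0,2,0} = 1
G(13) = mex{1,1,3,1} = 0
G(14) = mex{0,0,2,2} = 1
G(15) = mex{1,1,0,3} = 2
G(16) = mex{2,0,1,2} = 3
G(17) = mex{3,1,0,0} = 2
G(18) = mex{2,2,1,1} = 0
G(19) = mex{0,3,0,0} = 1
G(n+9) = G(n) holds for n = 0,…,7 (a full window of length max(S) = 8), so the sequence is purely periodic with period 9.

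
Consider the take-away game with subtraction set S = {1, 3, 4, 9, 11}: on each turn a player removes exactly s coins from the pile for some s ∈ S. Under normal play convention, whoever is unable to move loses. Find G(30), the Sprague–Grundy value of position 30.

G(0) = 0
G(1) = mex{0} = 1
G(2) = mex{1} = 0
G(3) = mex{0,0} = 1
G(4) = mex{1,1,0} = 2
G(5) = mex{2,0,1} = 3
G(6) = mex{3,1,0} = 2
G(7) = mex{2,2,1} = 0
G(8) = mex{0,3,2} = 1
G(9) = mex{1,2,3,0} = 4
G(10) = mex{4,0,2,1} = 3
G(11) = mex{3,1,0,0,0} = 2
G(12) = mex{2,4,1,1,1} = 0
G(13) = mex{0,3,4,2,0} = 1
G(14) = mex{1,2,3,3,1} = 0
G(15) = mex{0,0,2,2,2} = 1
G(16) = mex{1,1,0,0,3} = 2
G(17) = mex{2,0,1,1,2} = 3
G(18) = mex{3,1,0,4,0} = 2
G(19) = mex{2,2,1,3,1} = 0
G(20) = mex{0,3,2,2,4} = 1
G(21) = mex{1,2,3,0,3} = 4
G(22) = mex{4,0,2,1,2} = 3
G(23) = mex{3,1,0,0,0} = 2
G(24) = mex{2,4,1,1,1} = 0
G(25) = mex{0,3,4,2,0} = 1
G(26) = mex{1,2,3,3,1} = 0
G(27) = mex{0,0,2,2,2} = 1
G(28) = mex{1,1,0,0,3} = 2
G(29) = mex{2,0,1,1,2} = 3
G(30) = mex{3,1,0,4,0} = 2

2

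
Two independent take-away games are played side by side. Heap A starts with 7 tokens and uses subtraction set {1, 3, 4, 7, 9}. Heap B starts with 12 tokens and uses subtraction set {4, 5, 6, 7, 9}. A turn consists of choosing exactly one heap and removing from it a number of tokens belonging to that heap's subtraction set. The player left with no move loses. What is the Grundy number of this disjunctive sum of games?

Heap A, S = {1, 3, 4, 7, 9}:
G(0) = 0
G(1) = mex{0} = 1
G(2) = mex{1} = 0
G(3) = mex{0,0} = 1
G(4) = mex{1,1,0} = 2
G(5) = mex{2,0,1} = 3
G(6) = mex{3,1,0} = 2
G(7) = mex{2,2,1,0} = 3
G_A(7) = 3.
Heap B, S = {4, 5, 6, 7, 9}:
n :  0  1  2  3  4  5  6  7  8  9 10 11 12
G :  0  0  0  0  1  1  1  1  2  2  2  2  3
G_B(12) = 3.
Combined Grundy value = 3 ⊕ 3 = 0.

0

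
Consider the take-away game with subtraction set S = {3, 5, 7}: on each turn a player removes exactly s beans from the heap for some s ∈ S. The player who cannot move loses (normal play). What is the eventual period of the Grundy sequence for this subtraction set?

n :  0  1  2  3  4  5  6  7  8  9 10 11 12 13 14 15 16 17 18 19 20 21
G :  0  0  0  1  1  1  2  2  2  3  0  0  0  1  1  1  2  2  2  3  0  0
G(n+10) = G(n) holds for n = 0,…,6 (a full window of length max(S) = 7), so the sequence is purely periodic with period 10.

10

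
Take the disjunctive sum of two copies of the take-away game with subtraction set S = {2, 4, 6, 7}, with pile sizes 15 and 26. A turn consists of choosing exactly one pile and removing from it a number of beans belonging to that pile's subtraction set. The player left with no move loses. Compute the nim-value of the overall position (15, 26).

7

All piles use S = {2, 4, 6, 7}:
n :  0  1  2  3  4  5  6  7  8  9 10 11 12 13 14 15 16 17 18 19 20 21 22 23 24 25 26
G :  0  0  1  1  2  2  3  3  4  0  0  1  1  2  2  3  3  4  0  0  1  1  2  2  3  3  4
Pile A: G(15) = 3.
Pile B: G(26) = 4.
Combined Grundy value = 3 ⊕ 4 = 7.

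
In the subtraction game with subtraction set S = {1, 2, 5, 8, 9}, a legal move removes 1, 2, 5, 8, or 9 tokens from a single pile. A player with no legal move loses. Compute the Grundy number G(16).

0

n :  0  1  2  3  4  5  6  7  8  9 10 11 12 13 14 15 16
G :  0  1  2  0  1  2  0  1  2  3  0  1  2  0  1  2  0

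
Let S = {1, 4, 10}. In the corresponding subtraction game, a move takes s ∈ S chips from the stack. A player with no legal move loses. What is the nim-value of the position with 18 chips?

0

n :  0  1  2  3  4  5  6  7  8  9 10 11 12 13 14 15 16 17 18
G :  0  1  0  1  2  0  1  0  1  2  3  2  3  0  1  3  0  1  0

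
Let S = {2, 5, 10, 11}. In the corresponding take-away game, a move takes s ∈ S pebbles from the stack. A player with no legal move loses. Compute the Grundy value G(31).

2

n :  0  1  2  3  4  5  6  7  8  9 10 11 12 13 14 15 16 17 18 19 20 21 22 23 24 25 26 27 28 29 30 31
G :  0  0  1  1  0  2  1  0  0  1  1  2  2  3  3  4  0  3  1  2  0  3  1  0  0  1  1  2  2  3  3  2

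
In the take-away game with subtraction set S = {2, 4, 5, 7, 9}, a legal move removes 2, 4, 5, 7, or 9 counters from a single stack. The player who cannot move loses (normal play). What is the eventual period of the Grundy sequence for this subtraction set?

11

G(0) = 0
G(1) = mex{} = 0
G(2) = mex{0} = 1
G(3) = mex{0} = 1
G(4) = mex{1,0} = 2
G(5) = mex{1,0,0} = 2
G(6) = mex{2,1,0} = 3
G(7) = mex{2,1,1,0} = 3
G(8) = mex{3,2,1,0} = 4
G(9) = mex{3,2,2,1,0} = 4
G(10) = mex{4,3,2,1,0} = 5
G(11) = mex{4,3,3,2,1} = 0
G(12) = mex{5,4,3,2,1} = 0
G(13) = mex{0,4,4,3,2} = 1
G(14) = mex{0,5,4,3,2} = 1
G(15) = mex{1,0,5,4,3} = 2
G(16) = mex{1,0,0,4,3} = 2
G(17) = mex{2,1,0,5,4} = 3
G(18) = mex{2,1,1,0,4} = 3
G(19) = mex{3,2,1,0,5} = 4
G(20) = mex{3,2,2,1,0} = 4
G(21) = mex{4,3,2,1,0} = 5
G(22) = mex{4,3,3,2,1} = 0
G(23) = mex{5,4,3,2,1} = 0
G(n+11) = G(n) holds for n = 0,…,8 (a full window of length max(S) = 9), so the sequence is purely periodic with period 11.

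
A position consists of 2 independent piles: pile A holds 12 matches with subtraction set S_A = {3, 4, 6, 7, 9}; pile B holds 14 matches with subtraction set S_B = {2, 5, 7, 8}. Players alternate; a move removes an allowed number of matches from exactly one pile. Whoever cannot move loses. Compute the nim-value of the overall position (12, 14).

Pile A, S = {3, 4, 6, 7, 9}:
G(0) = 0
G(1) = mex{} = 0
G(2) = mex{} = 0
G(3) = mex{0} = 1
G(4) = mex{0,0} = 1
G(5) = mex{0,0} = 1
G(6) = mex{1,0,0} = 2
G(7) = mex{1,1,0,0} = 2
G(8) = mex{1,1,0,0} = 2
G(9) = mex{2,1,1,0,0} = 3
G(10) = mex{2,2,1,1,0} = 3
G(11) = mex{2,2,1,1,0} = 3
G(12) = mex{3,2,2,1,1} = 0
G_A(12) = 0.
Pile B, S = {2, 5, 7, 8}:
G(0) = 0
G(1) = mex{} = 0
G(2) = mex{0} = 1
G(3) = mex{0} = 1
G(4) = mex{1} = 0
G(5) = mex{1,0} = 2
G(6) = mex{0,0} = 1
G(7) = mex{2,1,0} = 3
G(8) = mex{1,1,0,0} = 2
G(9) = mex{3,0,1,0} = 2
G(10) = mex{2,2,1,1} = 0
G(11) = mex{2,1,0,1} = 3
G(12) = mex{0,3,2,0} = 1
G(13) = mex{3,2,1,2} = 0
G(14) = mex{1,2,3,1} = 0
G_B(14) = 0.
Combined Grundy value = 0 ⊕ 0 = 0.

0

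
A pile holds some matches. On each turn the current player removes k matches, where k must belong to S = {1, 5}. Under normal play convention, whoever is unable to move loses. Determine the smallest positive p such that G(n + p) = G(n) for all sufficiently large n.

2

G(0) = 0
G(1) = mex{0} = 1
G(2) = mex{1} = 0
G(3) = mex{0} = 1
G(4) = mex{1} = 0
G(5) = mex{0,0} = 1
G(6) = mex{1,1} = 0
G(7) = mex{0,0} = 1
G(8) = mex{1,1} = 0
G(9) = mex{0,0} = 1
G(10) = mex{1,1} = 0
G(11) = mex{0,0} = 1
G(12) = mex{1,1} = 0
G(13) = mex{0,0} = 1
G(14) = mex{1,1} = 0
G(n+2) = G(n) holds for n = 0,…,4 (a full window of length max(S) = 5), so the sequence is purely periodic with period 2.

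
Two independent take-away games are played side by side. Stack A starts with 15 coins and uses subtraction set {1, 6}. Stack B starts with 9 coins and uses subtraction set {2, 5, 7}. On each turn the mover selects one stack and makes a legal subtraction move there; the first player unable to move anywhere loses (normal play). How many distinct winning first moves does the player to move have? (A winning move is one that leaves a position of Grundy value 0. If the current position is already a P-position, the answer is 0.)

Stack A, S = {1, 6}:
G(0) = 0
G(1) = mex{0} = 1
G(2) = mex{1} = 0
G(3) = mex{0} = 1
G(4) = mex{1} = 0
G(5) = mex{0} = 1
G(6) = mex{1,0} = 2
G(7) = mex{2,1} = 0
G(8) = mex{0,0} = 1
G(9) = mex{1,1} = 0
G(10) = mex{0,0} = 1
G(11) = mex{1,1} = 0
G(12) = mex{0,2} = 1
G(13) = mex{1,0} = 2
G(14) = mex{2,1} = 0
G(15) = mex{0,0} = 1
G_A(15) = 1.
Stack B, S = {2, 5, 7}:
n : 0 1 2 3 4 5 6 7 8 9
G : 0 0 1 1 0 2 1 3 2 2
G_B(9) = 2.
Combined Grundy value = 1 ⊕ 2 = 3.
A winning move leaves total XOR = 0, i.e. changes one component's Grundy value g to g ⊕ X where X is the current total.
Stack A: need g' = 1⊕3 = 2. Options: 15−1→G=0, 15−6→G=0. Hits: 0.
Stack B: need g' = 2⊕3 = 1. Options: 9−2→G=3, 9−5→G=0, 9−7→G=1. Hits: 1.

1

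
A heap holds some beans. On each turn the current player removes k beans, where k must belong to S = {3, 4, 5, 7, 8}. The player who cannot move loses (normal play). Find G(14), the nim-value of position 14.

G(0) = 0
G(1) = mex{} = 0
G(2) = mex{} = 0
G(3) = mex{0} = 1
G(4) = mex{0,0} = 1
G(5) = mex{0,0,0} = 1
G(6) = mex{1,0,0} = 2
G(7) = mex{1,1,0,0} = 2
G(8) = mex{1,1,1,0,0} = 2
G(9) = mex{2,1,1,0,0} = 3
G(10) = mex{2,2,1,1,0} = 3
G(11) = mex{2,2,2,1,1} = 0
G(12) = mex{3,2,2,1,1} = 0
G(13) = mex{3,3,2,2,1} = 0
G(14) = mex{0,3,3,2,2} = 1

1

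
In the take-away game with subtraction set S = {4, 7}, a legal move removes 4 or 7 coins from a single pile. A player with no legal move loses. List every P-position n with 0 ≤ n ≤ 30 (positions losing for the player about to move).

0, 1, 2, 3, 11, 12, 13, 14, 22, 23, 24, 25

n :  0  1  2  3  4  5  6  7  8  9 10 11 12 13 14 15 16 17 18 19 20 21 22 23 24 25 26 27 28 29 30
G :  0  0  0  0  1  1  1  1  2  2  2  0  0  0  0  1  1  1  1  2  2  2  0  0  0  0  1  1  1  1  2
P-positions are exactly the n with G(n) = 0.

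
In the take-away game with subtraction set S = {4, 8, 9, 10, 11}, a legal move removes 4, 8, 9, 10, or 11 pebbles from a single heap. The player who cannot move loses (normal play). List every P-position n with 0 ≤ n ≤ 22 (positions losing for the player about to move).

0, 1, 2, 3, 15, 16, 17, 18

n :  0  1  2  3  4  5  6  7  8  9 10 11 12 13 14 15 16 17 18 19 20 21 22
G :  0  0  0  0  1  1  1  1  2  2  2  2  3  3  3  0  0  0  0  1  1  1  1
P-positions are exactly the n with G(n) = 0.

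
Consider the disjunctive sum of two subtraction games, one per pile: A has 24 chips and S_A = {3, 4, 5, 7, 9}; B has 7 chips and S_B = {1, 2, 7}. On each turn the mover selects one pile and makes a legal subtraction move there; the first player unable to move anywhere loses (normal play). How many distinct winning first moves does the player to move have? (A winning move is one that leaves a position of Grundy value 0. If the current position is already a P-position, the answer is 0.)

4

Pile A, S = {3, 4, 5, 7, 9}:
n :  0  1  2  3  4  5  6  7  8  9 10 11 12 13 14 15 16 17 18 19 20 21 22 23 24
G :  0  0  0  1  1  1  2  2  2  3  3  3  0  0  0  1  1  1  2  2  2  3  3  3  0
G_A(24) = 0.
Pile B, S = {1, 2, 7}:
G(0) = 0
G(1) = mex{0} = 1
G(2) = mex{1,0} = 2
G(3) = mex{2,1} = 0
G(4) = mex{0,2} = 1
G(5) = mex{1,0} = 2
G(6) = mex{2,1} = 0
G(7) = mex{0,2,0} = 1
G_B(7) = 1.
Combined Grundy value = 0 ⊕ 1 = 1.
A winning move leaves total XOR = 0, i.e. changes one component's Grundy value g to g ⊕ X where X is the current total.
Pile A: need g' = 0⊕1 = 1. Options: 24−3→G=3, 24−4→G=2, 24−5→G=2, 24−7→G=1, 24−9→G=1. Hits: 2.
Pile B: need g' = 1⊕1 = 0. Options: 7−1→G=0, 7−2→G=2, 7−7→G=0. Hits: 2.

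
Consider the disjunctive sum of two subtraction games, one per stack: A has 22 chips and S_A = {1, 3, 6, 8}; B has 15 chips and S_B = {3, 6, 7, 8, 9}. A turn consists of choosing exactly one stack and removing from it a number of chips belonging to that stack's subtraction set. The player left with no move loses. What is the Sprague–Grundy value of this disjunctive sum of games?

1

Stack A, S = {1, 3, 6, 8}:
n :  0  1  2  3  4  5  6  7  8  9 10 11 12 13 14 15 16 17 18 19 20 21 22
G :  0  1  0  1  0  1  2  3  2  0  1  0  1  0  1  2  3  2  0  1  0  1  0
G_A(22) = 0.
Stack B, S = {3, 6, 7, 8, 9}:
G(0) = 0
G(1) = mex{} = 0
G(2) = mex{} = 0
G(3) = mex{0} = 1
G(4) = mex{0} = 1
G(5) = mex{0} = 1
G(6) = mex{1,0} = 2
G(7) = mex{1,0,0} = 2
G(8) = mex{1,0,0,0} = 2
G(9) = mex{2,1,0,0,0} = 3
G(10) = mex{2,1,1,0,0} = 3
G(11) = mex{2,1,1,1,0} = 3
G(12) = mex{3,2,1,1,1} = 0
G(13) = mex{3,2,2,1,1} = 0
G(14) = mex{3,2,2,2,1} = 0
G(15) = mex{0,3,2,2,2} = 1
G_B(15) = 1.
Combined Grundy value = 0 ⊕ 1 = 1.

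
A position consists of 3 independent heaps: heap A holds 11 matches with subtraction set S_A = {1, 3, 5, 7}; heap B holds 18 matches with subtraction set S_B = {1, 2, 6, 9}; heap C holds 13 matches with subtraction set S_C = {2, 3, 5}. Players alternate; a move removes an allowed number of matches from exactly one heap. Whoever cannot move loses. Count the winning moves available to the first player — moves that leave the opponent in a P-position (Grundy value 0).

Heap A, S = {1, 3, 5, 7}:
n :  0  1  2  3  4  5  6  7  8  9 10 11
G :  0  1  0  1  0  1  0  1  0  1  0  1
G_A(11) = 1.
Heap B, S = {1, 2, 6, 9}:
G(0) = 0
G(1) = mex{0} = 1
G(2) = mex{1,0} = 2
G(3) = mex{2,1} = 0
G(4) = mex{0,2} = 1
G(5) = mex{1,0} = 2
G(6) = mex{2,1,0} = 3
G(7) = mex{3,2,1} = 0
G(8) = mex{0,3,2} = 1
G(9) = mex{1,0,0,0} = 2
G(10) = mex{2,1,1,1} = 0
G(11) = mex{0,2,2,2} = 1
G(12) = mex{1,0,3,0} = 2
G(13) = mex{2,1,0,1} = 3
G(14) = mex{3,2,1,2} = 0
G(15) = mex{0,3,2,3} = 1
G(16) = mex{1,0,0,0} = 2
G(17) = mex{2,1,1,1} = 0
G(18) = mex{0,2,2,2} = 1
G_B(18) = 1.
Heap C, S = {2, 3, 5}:
n :  0  1  2  3  4  5  6  7  8  9 10 11 12 13
G :  0  0  1  1  2  2  3  0  0  1  1  2  2  3
G_C(13) = 3.
Combined Grundy value = 1 ⊕ 1 ⊕ 3 = 3.
A winning move leaves total XOR = 0, i.e. changes one component's Grundy value g to g ⊕ X where X is the current total.
Heap A: need g' = 1⊕3 = 2. Options: 11−1→G=0, 11−3→G=0, 11−5→G=0, 11−7→G=0. Hits: 0.
Heap B: need g' = 1⊕3 = 2. Options: 18−1→G=0, 18−2→G=2, 18−6→G=2, 18−9→G=2. Hits: 3.
Heap C: need g' = 3⊕3 = 0. Options: 13−2→G=2, 13−3→G=1, 13−5→G=0. Hits: 1.

4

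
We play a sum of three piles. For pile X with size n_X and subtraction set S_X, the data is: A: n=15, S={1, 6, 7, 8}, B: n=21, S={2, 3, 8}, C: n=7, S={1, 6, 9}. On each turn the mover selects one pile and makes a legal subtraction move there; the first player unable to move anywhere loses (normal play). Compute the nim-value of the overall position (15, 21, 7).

0

Pile A, S = {1, 6, 7, 8}:
G(0) = 0
G(1) = mex{0} = 1
G(2) = mex{1} = 0
G(3) = mex{0} = 1
G(4) = mex{1} = 0
G(5) = mex{0} = 1
G(6) = mex{1,0} = 2
G(7) = mex{2,1,0} = 3
G(8) = mex{3,0,1,0} = 2
G(9) = mex{2,1,0,1} = 3
G(10) = mex{3,0,1,0} = 2
G(11) = mex{2,1,0,1} = 3
G(12) = mex{3,2,1,0} = 4
G(13) = mex{4,3,2,1} = 0
G(14) = mex{0,2,3,2} = 1
G(15) = mex{1,3,2,3} = 0
G_A(15) = 0.
Pile B, S = {2, 3, 8}:
G(0) = 0
G(1) = mex{} = 0
G(2) = mex{0} = 1
G(3) = mex{0,0} = 1
G(4) = mex{1,0} = 2
G(5) = mex{1,1} = 0
G(6) = mex{2,1} = 0
G(7) = mex{0,2} = 1
G(8) = mex{0,0,0} = 1
G(9) = mex{1,0,0} = 2
G(10) = mex{1,1,1} = 0
G(11) = mex{2,1,1} = 0
G(12) = mex{0,2,2} = 1
G(13) = mex{0,0,0} = 1
G(14) = mex{1,0,0} = 2
G(15) = mex{1,1,1} = 0
G(16) = mex{2,1,1} = 0
G(17) = mex{0,2,2} = 1
G(18) = mex{0,0,0} = 1
G(19) = mex{1,0,0} = 2
G(20) = mex{1,1,1} = 0
G(21) = mex{2,1,1} = 0
G_B(21) = 0.
Pile C, S = {1, 6, 9}:
G(0) = 0
G(1) = mex{0} = 1
G(2) = mex{1} = 0
G(3) = mex{0} = 1
G(4) = mex{1} = 0
G(5) = mex{0} = 1
G(6) = mex{1,0} = 2
G(7) = mex{2,1} = 0
G_C(7) = 0.
Combined Grundy value = 0 ⊕ 0 ⊕ 0 = 0.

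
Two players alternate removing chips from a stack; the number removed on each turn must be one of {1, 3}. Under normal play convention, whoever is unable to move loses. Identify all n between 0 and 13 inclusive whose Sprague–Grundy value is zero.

G(0) = 0
G(1) = mex{0} = 1
G(2) = mex{1} = 0
G(3) = mex{0,0} = 1
G(4) = mex{1,1} = 0
G(5) = mex{0,0} = 1
G(6) = mex{1,1} = 0
G(7) = mex{0,0} = 1
G(8) = mex{1,1} = 0
G(9) = mex{0,0} = 1
G(10) = mex{1,1} = 0
G(11) = mex{0,0} = 1
G(12) = mex{1,1} = 0
G(13) = mex{0,0} = 1
P-positions are exactly the n with G(n) = 0.

0, 2, 4, 6, 8, 10, 12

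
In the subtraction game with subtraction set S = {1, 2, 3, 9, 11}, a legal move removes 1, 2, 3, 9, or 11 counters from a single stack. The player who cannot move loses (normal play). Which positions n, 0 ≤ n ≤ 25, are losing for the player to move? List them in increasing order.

0, 4, 8, 12, 16, 20, 24

n :  0  1  2  3  4  5  6  7  8  9 10 11 12 13 14 15 16 17 18 19 20 21 22 23 24 25
G :  0  1  2  3  0  1  2  3  0  1  2  3  0  1  2  3  0  1  2  3  0  1  2  3  0  1
P-positions are exactly the n with G(n) = 0.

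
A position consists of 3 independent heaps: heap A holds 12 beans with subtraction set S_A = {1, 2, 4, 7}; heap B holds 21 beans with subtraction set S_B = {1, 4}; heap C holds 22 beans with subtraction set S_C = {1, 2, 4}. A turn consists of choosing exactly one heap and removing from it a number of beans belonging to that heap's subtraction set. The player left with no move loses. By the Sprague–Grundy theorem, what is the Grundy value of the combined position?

0

Heap A, S = {1, 2, 4, 7}:
n :  0  1  2  3  4  5  6  7  8  9 10 11 12
G :  0  1  2  0  1  2  0  1  2  0  1  2  0
G_A(12) = 0.
Heap B, S = {1, 4}:
n :  0  1  2  3  4  5  6  7  8  9 10 11 12 13 14 15 16 17 18 19 20 21
G :  0  1  0  1  2  0  1  0  1  2  0  1  0  1  2  0  1  0  1  2  0  1
G_B(21) = 1.
Heap C, S = {1, 2, 4}:
n :  0  1  2  3  4  5  6  7  8  9 10 11 12 13 14 15 16 17 18 19 20 21 22
G :  0  1  2  0  1  2  0  1  2  0  1  2  0  1  2  0  1  2  0  1  2  0  1
G_C(22) = 1.
Combined Grundy value = 0 ⊕ 1 ⊕ 1 = 0.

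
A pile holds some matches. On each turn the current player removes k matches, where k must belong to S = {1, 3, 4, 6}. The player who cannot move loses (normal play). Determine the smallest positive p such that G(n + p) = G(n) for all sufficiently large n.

7

G(0) = 0
G(1) = mex{0} = 1
G(2) = mex{1} = 0
G(3) = mex{0,0} = 1
G(4) = mex{1,1,0} = 2
G(5) = mex{2,0,1} = 3
G(6) = mex{3,1,0,0} = 2
G(7) = mex{2,2,1,1} = 0
G(8) = mex{0,3,2,0} = 1
G(9) = mex{1,2,3,1} = 0
G(10) = mex{0,0,2,2} = 1
G(11) = mex{1,1,0,3} = 2
G(12) = mex{2,0,1,2} = 3
G(13) = mex{3,1,0,0} = 2
G(14) = mex{2,2,1,1} = 0
G(15) = mex{0,3,2,0} = 1
G(n+7) = G(n) holds for n = 0,…,5 (a full window of length max(S) = 6), so the sequence is purely periodic with period 7.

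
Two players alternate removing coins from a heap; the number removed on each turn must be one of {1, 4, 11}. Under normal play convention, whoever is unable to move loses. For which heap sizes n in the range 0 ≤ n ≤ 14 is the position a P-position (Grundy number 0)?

G(0) = 0
G(1) = mex{0} = 1
G(2) = mex{1} = 0
G(3) = mex{0} = 1
G(4) = mex{1,0} = 2
G(5) = mex{2,1} = 0
G(6) = mex{0,0} = 1
G(7) = mex{1,1} = 0
G(8) = mex{0,2} = 1
G(9) = mex{1,0} = 2
G(10) = mex{2,1} = 0
G(11) = mex{0,0,0} = 1
G(12) = mex{1,1,1} = 0
G(13) = mex{0,2,0} = 1
G(14) = mex{1,0,1} = 2
P-positions are exactly the n with G(n) = 0.

0, 2, 5, 7, 10, 12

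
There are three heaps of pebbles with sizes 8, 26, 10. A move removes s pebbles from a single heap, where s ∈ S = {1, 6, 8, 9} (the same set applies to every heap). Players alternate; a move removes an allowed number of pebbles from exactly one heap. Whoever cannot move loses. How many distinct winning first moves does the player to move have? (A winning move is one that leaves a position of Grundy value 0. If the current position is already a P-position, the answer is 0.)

0

All heaps use S = {1, 6, 8, 9}:
G(0) = 0
G(1) = mex{0} = 1
G(2) = mex{1} = 0
G(3) = mex{0} = 1
G(4) = mex{1} = 0
G(5) = mex{0} = 1
G(6) = mex{1,0} = 2
G(7) = mex{2,1} = 0
G(8) = mex{0,0,0} = 1
G(9) = mex{1,1,1,0} = 2
G(10) = mex{2,0,0,1} = 3
G(11) = mex{3,1,1,0} = 2
G(12) = mex{2,2,0,1} = 3
G(13) = mex{3,0,1,0} = 2
G(14) = mex{2,1,2,1} = 0
G(15) = mex{0,2,0,2} = 1
G(16) = mex{1,3,1,0} = 2
G(17) = mex{2,2,2,1} = 0
G(18) = mex{0,3,3,2} = 1
G(19) = mex{1,2,2,3} = 0
G(20) = mex{0,0,3,2} = 1
G(21) = mex{1,1,2,3} = 0
G(22) = mex{0,2,0,2} = 1
G(23) = mex{1,0,1,0} = 2
G(24) = mex{2,1,2,1} = 0
G(25) = mex{0,0,0,2} = 1
G(26) = mex{1,1,1,0} = 2
Heap A: G(8) = 1.
Heap B: G(26) = 2.
Heap C: G(10) = 3.
Combined Grundy value = 1 ⊕ 2 ⊕ 3 = 0.
A winning move leaves total XOR = 0, i.e. changes one component's Grundy value g to g ⊕ X where X is the current total.
Heap A: target g' = 1⊕0 = 1, but every legal move changes the Grundy value (mex property), so 0 moves.
Heap B: target g' = 2⊕0 = 2, but every legal move changes the Grundy value (mex property), so 0 moves.
Heap C: target g' = 3⊕0 = 3, but every legal move changes the Grundy value (mex property), so 0 moves.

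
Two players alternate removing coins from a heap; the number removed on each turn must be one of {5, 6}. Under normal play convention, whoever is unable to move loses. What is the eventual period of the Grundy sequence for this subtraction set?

11

n :  0  1  2  3  4  5  6  7  8  9 10 11 12 13 14 15 16 17 18 19 20 21 22 23
G :  0  0  0  0  0  1  1  1  1  1  2  0  0  0  0  0  1  1  1  1  1  2  0  0
G(n+11) = G(n) holds for n = 0,…,5 (a full window of length max(S) = 6), so the sequence is purely periodic with period 11.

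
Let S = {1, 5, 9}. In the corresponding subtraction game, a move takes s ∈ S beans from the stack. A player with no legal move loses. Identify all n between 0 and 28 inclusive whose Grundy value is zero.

0, 2, 4, 6, 8, 10, 12, 14, 16, 18, 20, 22, 24, 26, 28

G(0) = 0
G(1) = mex{0} = 1
G(2) = mex{1} = 0
G(3) = mex{0} = 1
G(4) = mex{1} = 0
G(5) = mex{0,0} = 1
G(6) = mex{1,1} = 0
G(7) = mex{0,0} = 1
G(8) = mex{1,1} = 0
G(9) = mex{0,0,0} = 1
G(10) = mex{1,1,1} = 0
G(11) = mex{0,0,0} = 1
G(12) = mex{1,1,1} = 0
G(13) = mex{0,0,0} = 1
G(14) = mex{1,1,1} = 0
G(15) = mex{0,0,0} = 1
G(16) = mex{1,1,1} = 0
G(17) = mex{0,0,0} = 1
G(18) = mex{1,1,1} = 0
G(19) = mex{0,0,0} = 1
G(20) = mex{1,1,1} = 0
G(21) = mex{0,0,0} = 1
G(22) = mex{1,1,1} = 0
G(23) = mex{0,0,0} = 1
G(24) = mex{1,1,1} = 0
G(25) = mex{0,0,0} = 1
G(26) = mex{1,1,1} = 0
G(27) = mex{0,0,0} = 1
G(28) = mex{1,1,1} = 0
P-positions are exactly the n with G(n) = 0.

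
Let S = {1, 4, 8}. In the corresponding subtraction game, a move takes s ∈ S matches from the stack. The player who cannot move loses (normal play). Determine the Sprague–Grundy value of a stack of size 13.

G(0) = 0
G(1) = mex{0} = 1
G(2) = mex{1} = 0
G(3) = mex{0} = 1
G(4) = mex{1,0} = 2
G(5) = mex{2,1} = 0
G(6) = mex{0,0} = 1
G(7) = mex{1,1} = 0
G(8) = mex{0,2,0} = 1
G(9) = mex{1,0,1} = 2
G(10) = mex{2,1,0} = 3
G(11) = mex{3,0,1} = 2
G(12) = mex{2,1,2} = 0
G(13) = mex{0,2,0} = 1

1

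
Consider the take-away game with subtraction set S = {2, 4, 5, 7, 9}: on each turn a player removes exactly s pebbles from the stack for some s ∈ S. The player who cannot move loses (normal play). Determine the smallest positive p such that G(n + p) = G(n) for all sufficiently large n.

G(0) = 0
G(1) = mex{} = 0
G(2) = mex{0} = 1
G(3) = mex{0} = 1
G(4) = mex{1,0} = 2
G(5) = mex{1,0,0} = 2
G(6) = mex{2,1,0} = 3
G(7) = mex{2,1,1,0} = 3
G(8) = mex{3,2,1,0} = 4
G(9) = mex{3,2,2,1,0} = 4
G(10) = mex{4,3,2,1,0} = 5
G(11) = mex{4,3,3,2,1} = 0
G(12) = mex{5,4,3,2,1} = 0
G(13) = mex{0,4,4,3,2} = 1
G(14) = mex{0,5,4,3,2} = 1
G(15) = mex{1,0,5,4,3} = 2
G(16) = mex{1,0,0,4,3} = 2
G(17) = mex{2,1,0,5,4} = 3
G(18) = mex{2,1,1,0,4} = 3
G(19) = mex{3,2,1,0,5} = 4
G(20) = mex{3,2,2,1,0} = 4
G(21) = mex{4,3,2,1,0} = 5
G(22) = mex{4,3,3,2,1} = 0
G(23) = mex{5,4,3,2,1} = 0
G(n+11) = G(n) holds for n = 0,…,8 (a full window of length max(S) = 9), so the sequence is purely periodic with period 11.

11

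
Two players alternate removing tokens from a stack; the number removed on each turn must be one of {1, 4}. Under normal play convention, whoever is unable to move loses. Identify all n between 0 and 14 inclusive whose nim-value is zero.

G(0) = 0
G(1) = mex{0} = 1
G(2) = mex{1} = 0
G(3) = mex{0} = 1
G(4) = mex{1,0} = 2
G(5) = mex{2,1} = 0
G(6) = mex{0,0} = 1
G(7) = mex{1,1} = 0
G(8) = mex{0,2} = 1
G(9) = mex{1,0} = 2
G(10) = mex{2,1} = 0
G(11) = mex{0,0} = 1
G(12) = mex{1,1} = 0
G(13) = mex{0,2} = 1
G(14) = mex{1,0} = 2
P-positions are exactly the n with G(n) = 0.

0, 2, 5, 7, 10, 12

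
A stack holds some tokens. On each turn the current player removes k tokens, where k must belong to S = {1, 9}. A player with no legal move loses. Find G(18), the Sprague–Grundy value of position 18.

0

G(0) = 0
G(1) = mex{0} = 1
G(2) = mex{1} = 0
G(3) = mex{0} = 1
G(4) = mex{1} = 0
G(5) = mex{0} = 1
G(6) = mex{1} = 0
G(7) = mex{0} = 1
G(8) = mex{1} = 0
G(9) = mex{0,0} = 1
G(10) = mex{1,1} = 0
G(11) = mex{0,0} = 1
G(12) = mex{1,1} = 0
G(13) = mex{0,0} = 1
G(14) = mex{1,1} = 0
G(15) = mex{0,0} = 1
G(16) = mex{1,1} = 0
G(17) = mex{0,0} = 1
G(18) = mex{1,1} = 0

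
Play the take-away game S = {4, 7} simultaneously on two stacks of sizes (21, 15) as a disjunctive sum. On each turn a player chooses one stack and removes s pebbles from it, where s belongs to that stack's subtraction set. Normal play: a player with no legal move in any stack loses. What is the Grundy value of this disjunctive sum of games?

All stacks use S = {4, 7}:
n :  0  1  2  3  4  5  6  7  8  9 10 11 12 13 14 15 16 17 18 19 20 21
G :  0  0  0  0  1  1  1  1  2  2  2  0  0  0  0  1  1  1  1  2  2  2
Stack A: G(21) = 2.
Stack B: G(15) = 1.
Combined Grundy value = 2 ⊕ 1 = 3.

3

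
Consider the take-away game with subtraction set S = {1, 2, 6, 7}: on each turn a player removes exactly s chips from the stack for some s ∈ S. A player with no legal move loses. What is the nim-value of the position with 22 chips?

n :  0  1  2  3  4  5  6  7  8  9 10 11 12 13 14 15 16 17 18 19 20 21 22
G :  0  1  2  0  1  2  3  4  0  1  2  0  1  2  3  4  0  1  2  0  1  2  3

3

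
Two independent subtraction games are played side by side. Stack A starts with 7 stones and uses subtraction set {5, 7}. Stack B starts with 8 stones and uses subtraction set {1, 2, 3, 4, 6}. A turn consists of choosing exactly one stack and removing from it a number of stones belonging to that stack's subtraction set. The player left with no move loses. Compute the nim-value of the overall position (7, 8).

Stack A, S = {5, 7}:
n : 0 1 2 3 4 5 6 7
G : 0 0 0 0 0 1 1 1
G_A(7) = 1.
Stack B, S = {1, 2, 3, 4, 6}:
n : 0 1 2 3 4 5 6 7 8
G : 0 1 2 3 4 0 1 2 3
G_B(8) = 3.
Combined Grundy value = 1 ⊕ 3 = 2.

2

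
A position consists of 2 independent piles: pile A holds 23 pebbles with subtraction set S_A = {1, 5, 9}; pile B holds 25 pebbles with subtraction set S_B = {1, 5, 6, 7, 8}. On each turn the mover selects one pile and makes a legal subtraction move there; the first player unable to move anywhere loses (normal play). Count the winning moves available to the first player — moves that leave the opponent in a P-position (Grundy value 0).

1

Pile A, S = {1, 5, 9}:
n :  0  1  2  3  4  5  6  7  8  9 10 11 12 13 14 15 16 17 18 19 20 21 22 23
G :  0  1  0  1  0  1  0  1  0  1  0  1  0  1  0  1  0  1  0  1  0  1  0  1
G_A(23) = 1.
Pile B, S = {1, 5, 6, 7, 8}:
G(0) = 0
G(1) = mex{0} = 1
G(2) = mex{1} = 0
G(3) = mex{0} = 1
G(4) = mex{1} = 0
G(5) = mex{0,0} = 1
G(6) = mex{1,1,0} = 2
G(7) = mex{2,0,1,0} = 3
G(8) = mex{3,1,0,1,0} = 2
G(9) = mex{2,0,1,0,1} = 3
G(10) = mex{3,1,0,1,0} = 2
G(11) = mex{2,2,1,0,1} = 3
G(12) = mex{3,3,2,1,0} = 4
G(13) = mex{4,2,3,2,1} = 0
G(14) = mex{0,3,2,3,2} = 1
G(15) = mex{1,2,3,2,3} = 0
G(16) = mex{0,3,2,3,2} = 1
G(17) = mex{1,4,3,2,3} = 0
G(18) = mex{0,0,4,3,2} = 1
G(19) = mex{1,1,0,4,3} = 2
G(20) = mex{2,0,1,0,4} = 3
G(21) = mex{3,1,0,1,0} = 2
G(22) = mex{2,0,1,0,1} = 3
G(23) = mex{3,1,0,1,0} = 2
G(24) = mex{2,2,1,0,1} = 3
G(25) = mex{3,3,2,1,0} = 4
G_B(25) = 4.
Combined Grundy value = 1 ⊕ 4 = 5.
A winning move leaves total XOR = 0, i.e. changes one component's Grundy value g to g ⊕ X where X is the current total.
Pile A: need g' = 1⊕5 = 4. Options: 23−1→G=0, 23−5→G=0, 23−9→G=0. Hits: 0.
Pile B: need g' = 4⊕5 = 1. Options: 25−1→G=3, 25−5→G=3, 25−6→G=2, 25−7→G=1, 25−8→G=0. Hits: 1.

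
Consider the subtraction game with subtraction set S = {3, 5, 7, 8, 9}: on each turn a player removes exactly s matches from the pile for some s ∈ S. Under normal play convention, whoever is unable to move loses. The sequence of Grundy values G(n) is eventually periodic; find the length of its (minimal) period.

12

G(0) = 0
G(1) = mex{} = 0
G(2) = mex{} = 0
G(3) = mex{0} = 1
G(4) = mex{0} = 1
G(5) = mex{0,0} = 1
G(6) = mex{1,0} = 2
G(7) = mex{1,0,0} = 2
G(8) = mex{1,1,0,0} = 2
G(9) = mex{2,1,0,0,0} = 3
G(10) = mex{2,1,1,0,0} = 3
G(11) = mex{2,2,1,1,0} = 3
G(12) = mex{3,2,1,1,1} = 0
G(13) = mex{3,2,2,1,1} = 0
G(14) = mex{3,3,2,2,1} = 0
G(15) = mex{0,3,2,2,2} = 1
G(16) = mex{0,3,3,2,2} = 1
G(17) = mex{0,0,3,3,2} = 1
G(18) = mex{1,0,3,3,3} = 2
G(19) = mex{1,0,0,3,3} = 2
G(20) = mex{1,1,0,0,3} = 2
G(21) = mex{2,1,0,0,0} = 3
G(22) = mex{2,1,1,0,0} = 3
G(23) = mex{2,2,1,1,0} = 3
G(24) = mex{3,2,1,1,1} = 0
G(25) = mex{3,2,2,1,1} = 0
G(n+12) = G(n) holds for n = 0,…,8 (a full window of length max(S) = 9), so the sequence is purely periodic with period 12.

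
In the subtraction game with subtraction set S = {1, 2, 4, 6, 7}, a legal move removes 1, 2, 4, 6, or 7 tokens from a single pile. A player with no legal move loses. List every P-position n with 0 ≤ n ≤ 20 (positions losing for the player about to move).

G(0) = 0
G(1) = mex{0} = 1
G(2) = mex{1,0} = 2
G(3) = mex{2,1} = 0
G(4) = mex{0,2,0} = 1
G(5) = mex{1,0,1} = 2
G(6) = mex{2,1,2,0} = 3
G(7) = mex{3,2,0,1,0} = 4
G(8) = mex{4,3,1,2,1} = 0
G(9) = mex{0,4,2,0,2} = 1
G(10) = mex{1,0,3,1,0} = 2
G(11) = mex{2,1,4,2,1} = 0
G(12) = mex{0,2,0,3,2} = 1
G(13) = mex{1,0,1,4,3} = 2
G(14) = mex{2,1,2,0,4} = 3
G(15) = mex{3,2,0,1,0} = 4
G(16) = mex{4,3,1,2,1} = 0
G(17) = mex{0,4,2,0,2} = 1
G(18) = mex{1,0,3,1,0} = 2
G(19) = mex{2,1,4,2,1} = 0
G(20) = mex{0,2,0,3,2} = 1
P-positions are exactly the n with G(n) = 0.

0, 3, 8, 11, 16, 19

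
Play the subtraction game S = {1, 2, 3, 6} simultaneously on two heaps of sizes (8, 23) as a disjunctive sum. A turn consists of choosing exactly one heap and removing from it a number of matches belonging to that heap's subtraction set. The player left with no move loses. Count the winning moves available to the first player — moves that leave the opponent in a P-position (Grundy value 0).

2

All heaps use S = {1, 2, 3, 6}:
G(0) = 0
G(1) = mex{0} = 1
G(2) = mex{1,0} = 2
G(3) = mex{2,1,0} = 3
G(4) = mex{3,2,1} = 0
G(5) = mex{0,3,2} = 1
G(6) = mex{1,0,3,0} = 2
G(7) = mex{2,1,0,1} = 3
G(8) = mex{3,2,1,2} = 0
G(9) = mex{0,3,2,3} = 1
G(10) = mex{1,0,3,0} = 2
G(11) = mex{2,1,0,1} = 3
G(12) = mex{3,2,1,2} = 0
G(13) = mex{0,3,2,3} = 1
G(14) = mex{1,0,3,0} = 2
G(15) = mex{2,1,0,1} = 3
G(16) = mex{3,2,1,2} = 0
G(17) = mex{0,3,2,3} = 1
G(18) = mex{1,0,3,0} = 2
G(19) = mex{2,1,0,1} = 3
G(20) = mex{3,2,1,2} = 0
G(21) = mex{0,3,2,3} = 1
G(22) = mex{1,0,3,0} = 2
G(23) = mex{2,1,0,1} = 3
Heap A: G(8) = 0.
Heap B: G(23) = 3.
Combined Grundy value = 0 ⊕ 3 = 3.
A winning move leaves total XOR = 0, i.e. changes one component's Grundy value g to g ⊕ X where X is the current total.
Heap A: need g' = 0⊕3 = 3. Options: 8−1→G=3, 8−2→G=2, 8−3→G=1, 8−6→G=2. Hits: 1.
Heap B: need g' = 3⊕3 = 0. Options: 23−1→G=2, 23−2→G=1, 23−3→G=0, 23−6→G=1. Hits: 1.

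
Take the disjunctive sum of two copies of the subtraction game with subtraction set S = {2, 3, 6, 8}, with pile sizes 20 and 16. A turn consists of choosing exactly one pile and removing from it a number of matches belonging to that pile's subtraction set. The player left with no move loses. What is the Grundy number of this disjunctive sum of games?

2

All piles use S = {2, 3, 6, 8}:
G(0) = 0
G(1) = mex{} = 0
G(2) = mex{0} = 1
G(3) = mex{0,0} = 1
G(4) = mex{1,0} = 2
G(5) = mex{1,1} = 0
G(6) = mex{2,1,0} = 3
G(7) = mex{0,2,0} = 1
G(8) = mex{3,0,1,0} = 2
G(9) = mex{1,3,1,0} = 2
G(10) = mex{2,1,2,1} = 0
G(11) = mex{2,2,0,1} = 3
G(12) = mex{0,2,3,2} = 1
G(13) = mex{3,0,1,0} = 2
G(14) = mex{1,3,2,3} = 0
G(15) = mex{2,1,2,1} = 0
G(16) = mex{0,2,0,2} = 1
G(17) = mex{0,0,3,2} = 1
G(18) = mex{1,0,1,0} = 2
G(19) = mex{1,1,2,3} = 0
G(20) = mex{2,1,0,1} = 3
Pile A: G(20) = 3.
Pile B: G(16) = 1.
Combined Grundy value = 3 ⊕ 1 = 2.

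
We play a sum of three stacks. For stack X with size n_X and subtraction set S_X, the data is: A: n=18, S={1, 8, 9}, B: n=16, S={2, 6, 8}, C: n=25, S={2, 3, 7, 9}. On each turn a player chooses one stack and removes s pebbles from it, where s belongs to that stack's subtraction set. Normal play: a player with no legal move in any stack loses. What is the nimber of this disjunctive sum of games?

3

Stack A, S = {1, 8, 9}:
n :  0  1  2  3  4  5  6  7  8  9 10 11 12 13 14 15 16 17 18
G :  0  1  0  1  0  1  0  1  2  3  2  3  2  3  2  3  0  1  0
G_A(18) = 0.
Stack B, S = {2, 6, 8}:
G(0) = 0
G(1) = mex{} = 0
G(2) = mex{0} = 1
G(3) = mex{0} = 1
G(4) = mex{1} = 0
G(5) = mex{1} = 0
G(6) = mex{0,0} = 1
G(7) = mex{0,0} = 1
G(8) = mex{1,1,0} = 2
G(9) = mex{1,1,0} = 2
G(10) = mex{2,0,1} = 3
G(11) = mex{2,0,1} = 3
G(12) = mex{3,1,0} = 2
G(13) = mex{3,1,0} = 2
G(14) = mex{2,2,1} = 0
G(15) = mex{2,2,1} = 0
G(16) = mex{0,3,2} = 1
G_B(16) = 1.
Stack C, S = {2, 3, 7, 9}:
G(0) = 0
G(1) = mex{} = 0
G(2) = mex{0} = 1
G(3) = mex{0,0} = 1
G(4) = mex{1,0} = 2
G(5) = mex{1,1} = 0
G(6) = mex{2,1} = 0
G(7) = mex{0,2,0} = 1
G(8) = mex{0,0,0} = 1
G(9) = mex{1,0,1,0} = 2
G(10) = mex{1,1,1,0} = 2
G(11) = mex{2,1,2,1} = 0
G(12) = mex{2,2,0,1} = 3
G(13) = mex{0,2,0,2} = 1
G(14) = mex{3,0,1,0} = 2
G(15) = mex{1,3,1,0} = 2
G(16) = mex{2,1,2,1} = 0
G(17) = mex{2,2,2,1} = 0
G(18) = mex{0,2,0,2} = 1
G(19) = mex{0,0,3,2} = 1
G(20) = mex{1,0,1,0} = 2
G(21) = mex{1,1,2,3} = 0
G(22) = mex{2,1,2,1} = 0
G(23) = mex{0,2,0,2} = 1
G(24) = mex{0,0,0,2} = 1
G(25) = mex{1,0,1,0} = 2
G_C(25) = 2.
Combined Grundy value = 0 ⊕ 1 ⊕ 2 = 3.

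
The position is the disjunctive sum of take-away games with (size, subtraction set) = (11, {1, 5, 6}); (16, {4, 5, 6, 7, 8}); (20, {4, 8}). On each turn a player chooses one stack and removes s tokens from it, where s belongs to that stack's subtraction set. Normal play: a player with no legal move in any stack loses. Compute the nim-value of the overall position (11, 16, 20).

3

Stack A, S = {1, 5, 6}:
n :  0  1  2  3  4  5  6  7  8  9 10 11
G :  0  1  0  1  0  1  2  3  2  3  2  0
G_A(11) = 0.
Stack B, S = {4, 5, 6, 7, 8}:
n :  0  1  2  3  4  5  6  7  8  9 10 11 12 13 14 15 16
G :  0  0  0  0  1  1  1  1  2  2  2  2  0  0  0  0  1
G_B(16) = 1.
Stack C, S = {4, 8}:
n :  0  1  2  3  4  5  6  7  8  9 10 11 12 13 14 15 16 17 18 19 20
G :  0  0  0  0  1  1  1  1  2  2  2  2  0  0  0  0  1  1  1  1  2
G_C(20) = 2.
Combined Grundy value = 0 ⊕ 1 ⊕ 2 = 3.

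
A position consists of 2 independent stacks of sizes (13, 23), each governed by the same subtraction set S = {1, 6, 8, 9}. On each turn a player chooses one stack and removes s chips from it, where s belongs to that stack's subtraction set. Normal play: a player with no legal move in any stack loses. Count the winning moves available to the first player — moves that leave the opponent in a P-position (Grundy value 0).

All stacks use S = {1, 6, 8, 9}:
n :  0  1  2  3  4  5  6  7  8  9 10 11 12 13 14 15 16 17 18 19 20 21 22 23
G :  0  1  0  1  0  1  2  0  1  2  3  2  3  2  0  1  2  0  1  0  1  0  1  2
Stack A: G(13) = 2.
Stack B: G(23) = 2.
Combined Grundy value = 2 ⊕ 2 = 0.
A winning move leaves total XOR = 0, i.e. changes one component's Grundy value g to g ⊕ X where X is the current total.
Stack A: target g' = 2⊕0 = 2, but every legal move changes the Grundy value (mex property), so 0 moves.
Stack B: target g' = 2⊕0 = 2, but every legal move changes the Grundy value (mex property), so 0 moves.

0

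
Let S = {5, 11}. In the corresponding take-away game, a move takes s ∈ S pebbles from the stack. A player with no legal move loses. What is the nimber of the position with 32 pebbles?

G(0) = 0
G(1) = mex{} = 0
G(2) = mex{} = 0
G(3) = mex{} = 0
G(4) = mex{} = 0
G(5) = mex{0} = 1
G(6) = mex{0} = 1
G(7) = mex{0} = 1
G(8) = mex{0} = 1
G(9) = mex{0} = 1
G(10) = mex{1} = 0
G(11) = mex{1,0} = 2
G(12) = mex{1,0} = 2
G(13) = mex{1,0} = 2
G(14) = mex{1,0} = 2
G(15) = mex{0,0} = 1
G(16) = mex{2,1} = 0
G(17) = mex{2,1} = 0
G(18) = mex{2,1} = 0
G(19) = mex{2,1} = 0
G(20) = mex{1,1} = 0
G(21) = mex{0,0} = 1
G(22) = mex{0,2} = 1
G(23) = mex{0,2} = 1
G(24) = mex{0,2} = 1
G(25) = mex{0,2} = 1
G(26) = mex{1,1} = 0
G(27) = mex{1,0} = 2
G(28) = mex{1,0} = 2
G(29) = mex{1,0} = 2
G(30) = mex{1,0} = 2
G(31) = mex{0,0} = 1
G(32) = mex{2,1} = 0

0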